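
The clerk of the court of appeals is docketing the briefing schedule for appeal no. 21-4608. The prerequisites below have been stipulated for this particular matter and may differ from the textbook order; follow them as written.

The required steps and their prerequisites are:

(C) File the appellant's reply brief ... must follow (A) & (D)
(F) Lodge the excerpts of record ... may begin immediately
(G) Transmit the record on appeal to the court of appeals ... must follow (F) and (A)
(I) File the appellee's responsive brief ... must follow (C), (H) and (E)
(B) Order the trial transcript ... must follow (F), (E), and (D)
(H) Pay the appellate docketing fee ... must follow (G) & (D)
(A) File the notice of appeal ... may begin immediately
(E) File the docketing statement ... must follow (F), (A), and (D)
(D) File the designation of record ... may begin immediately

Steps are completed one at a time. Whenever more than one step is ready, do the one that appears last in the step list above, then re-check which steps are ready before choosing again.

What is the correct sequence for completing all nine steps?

(D), (A) and (F) have no prerequisites; (D) is listed later, so (D) is first.
Now (A) and (F) have their prerequisites met. (A) is listed later, so (A) next.
Now (F) and (C) have their prerequisites met. (F) is listed later, so (F) next.
(E) and (G) now also ready, so the ready set is {(E), (G), (C)}; (E) is listed later → (E).
(B) now also ready, so the ready set is {(B), (G), (C)}; (B) is listed later → (B).
Now (G) and (C) have their prerequisites met. (G) is listed later, so (G) next.
(H) now also ready, so the ready set is {(H), (C)}; (H) is listed later → (H).
(C) needed (D) and (A), now all done → (C).
(I) is the only step now ready → (I).

(D), (A), (F), (E), (B), (G), (H), (C), (I)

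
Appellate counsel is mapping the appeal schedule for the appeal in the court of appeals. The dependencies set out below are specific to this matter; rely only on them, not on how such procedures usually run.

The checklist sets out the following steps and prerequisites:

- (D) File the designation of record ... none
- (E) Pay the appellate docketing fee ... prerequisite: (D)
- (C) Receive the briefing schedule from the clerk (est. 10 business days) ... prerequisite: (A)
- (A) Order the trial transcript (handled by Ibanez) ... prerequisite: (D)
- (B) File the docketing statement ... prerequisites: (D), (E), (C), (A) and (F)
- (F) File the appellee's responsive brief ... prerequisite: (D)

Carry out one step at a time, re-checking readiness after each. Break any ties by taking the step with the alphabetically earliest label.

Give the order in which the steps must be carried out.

(D) (A) (C) (E) (F) (B)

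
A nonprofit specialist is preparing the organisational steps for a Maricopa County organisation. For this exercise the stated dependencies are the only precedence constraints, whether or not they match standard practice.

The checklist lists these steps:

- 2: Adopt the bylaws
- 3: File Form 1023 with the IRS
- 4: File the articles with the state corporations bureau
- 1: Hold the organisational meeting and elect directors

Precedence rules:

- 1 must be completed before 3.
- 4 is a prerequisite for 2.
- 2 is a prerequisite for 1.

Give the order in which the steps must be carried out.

Only 4 has no prerequisites, so it is first.
Next only 2 has its prerequisites met → 2.
Next only 1 has its prerequisites met → 1.
Next only 3 has its prerequisites met → 3.

4 2 1 3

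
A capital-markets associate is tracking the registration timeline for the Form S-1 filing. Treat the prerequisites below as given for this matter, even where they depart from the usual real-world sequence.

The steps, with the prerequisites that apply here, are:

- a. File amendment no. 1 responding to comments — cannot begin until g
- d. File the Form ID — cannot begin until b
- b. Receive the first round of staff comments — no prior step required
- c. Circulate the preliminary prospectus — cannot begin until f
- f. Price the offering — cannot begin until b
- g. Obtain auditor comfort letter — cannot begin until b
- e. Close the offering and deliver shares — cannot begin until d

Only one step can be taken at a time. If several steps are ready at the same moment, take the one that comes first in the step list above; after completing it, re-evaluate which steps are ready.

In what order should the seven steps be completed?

b, d, f, c, g, a, e

Only b has no prerequisites, so it is first.
Ready: d, f and g. d is listed earlier → d.
Ready: f, g and e. f is listed earlier → f.
c now also ready, so the ready set is {c, g, e}; c is listed earlier → c.
Ready: g and e. g is listed earlier → g.
a now also ready, so the ready set is {a, e}; a is listed earlier → a.
That leaves e as the only ready step → e.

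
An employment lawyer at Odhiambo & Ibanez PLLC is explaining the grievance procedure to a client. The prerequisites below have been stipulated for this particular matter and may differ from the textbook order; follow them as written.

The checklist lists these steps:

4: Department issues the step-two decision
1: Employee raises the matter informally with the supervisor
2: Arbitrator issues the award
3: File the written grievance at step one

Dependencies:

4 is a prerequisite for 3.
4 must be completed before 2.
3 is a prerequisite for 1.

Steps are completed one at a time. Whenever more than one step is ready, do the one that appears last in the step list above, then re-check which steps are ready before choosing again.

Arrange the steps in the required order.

Only 4 has no prerequisites, so it is first.
Now 3 and 2 have their prerequisites met. 3 is listed later, so 3 next.
1 now also ready, so the ready set is {2, 1}; 2 is listed later → 2.
That leaves 1 as the only ready step → 1.

4 3 2 1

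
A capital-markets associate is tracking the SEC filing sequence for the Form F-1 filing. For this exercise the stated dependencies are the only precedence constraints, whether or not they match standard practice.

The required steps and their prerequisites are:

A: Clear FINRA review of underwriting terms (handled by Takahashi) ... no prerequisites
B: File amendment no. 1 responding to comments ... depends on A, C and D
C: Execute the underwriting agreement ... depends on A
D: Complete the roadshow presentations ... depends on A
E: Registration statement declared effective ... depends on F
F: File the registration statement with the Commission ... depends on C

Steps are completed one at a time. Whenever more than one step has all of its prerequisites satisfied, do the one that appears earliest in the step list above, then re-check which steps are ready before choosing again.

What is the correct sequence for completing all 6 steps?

A is the only step with nothing outstanding, so it goes first.
Now C and D have their prerequisites met. C is listed earlier, so C next.
Now D and F have their prerequisites met. D is listed earlier, so D next.
Now B and F have their prerequisites met. B is listed earlier, so B next.
F needed C, now all done → F.
E is the only step now ready → E.

A C D B F E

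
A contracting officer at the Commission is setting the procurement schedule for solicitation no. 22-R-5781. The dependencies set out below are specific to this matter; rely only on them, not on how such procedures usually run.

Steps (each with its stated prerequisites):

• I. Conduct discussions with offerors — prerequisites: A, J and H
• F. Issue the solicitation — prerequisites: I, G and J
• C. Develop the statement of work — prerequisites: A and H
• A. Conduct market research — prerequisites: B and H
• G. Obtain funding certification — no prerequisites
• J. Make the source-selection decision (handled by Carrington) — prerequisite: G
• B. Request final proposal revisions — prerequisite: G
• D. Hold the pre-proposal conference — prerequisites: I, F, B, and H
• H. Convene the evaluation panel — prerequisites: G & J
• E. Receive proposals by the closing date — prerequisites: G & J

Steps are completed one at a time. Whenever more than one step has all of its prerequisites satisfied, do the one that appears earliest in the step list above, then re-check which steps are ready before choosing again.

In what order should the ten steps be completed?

Only G has no prerequisites, so it is first.
J and B are both available; J is listed earlier → J.
H and E now also ready, so the ready set is {B, H, E}; B is listed earlier → B.
H and E are both available; H is listed earlier → H.
A now also ready, so the ready set is {A, E}; A is listed earlier → A.
I and C now also ready, so the ready set is {I, C, E}; I is listed earlier → I.
F now also ready, so the ready set is {F, C, E}; F is listed earlier → F.
Ready: C, D and E. C is listed earlier → C.
Now D and E have their prerequisites met. D is listed earlier, so D next.
E is the only step now ready → E.

G J B H A I F C D E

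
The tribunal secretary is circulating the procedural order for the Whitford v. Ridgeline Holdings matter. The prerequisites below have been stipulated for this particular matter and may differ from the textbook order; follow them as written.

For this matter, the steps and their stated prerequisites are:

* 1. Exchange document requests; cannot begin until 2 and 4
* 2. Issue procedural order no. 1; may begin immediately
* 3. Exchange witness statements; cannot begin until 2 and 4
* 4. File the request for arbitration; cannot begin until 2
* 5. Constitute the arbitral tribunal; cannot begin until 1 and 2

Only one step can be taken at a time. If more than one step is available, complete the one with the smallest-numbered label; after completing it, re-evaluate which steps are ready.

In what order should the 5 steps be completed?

2, 4, 1, 3, 5

2 is the only step with nothing outstanding, so it goes first.
That leaves 4 as the only ready step → 4.
1 and 3 are both available; 1 has the earlier label → 1.
Now 3 and 5 have their prerequisites met. 3 has the earlier label, so 3 next.
5 needed 1 and 2, now all done → 5.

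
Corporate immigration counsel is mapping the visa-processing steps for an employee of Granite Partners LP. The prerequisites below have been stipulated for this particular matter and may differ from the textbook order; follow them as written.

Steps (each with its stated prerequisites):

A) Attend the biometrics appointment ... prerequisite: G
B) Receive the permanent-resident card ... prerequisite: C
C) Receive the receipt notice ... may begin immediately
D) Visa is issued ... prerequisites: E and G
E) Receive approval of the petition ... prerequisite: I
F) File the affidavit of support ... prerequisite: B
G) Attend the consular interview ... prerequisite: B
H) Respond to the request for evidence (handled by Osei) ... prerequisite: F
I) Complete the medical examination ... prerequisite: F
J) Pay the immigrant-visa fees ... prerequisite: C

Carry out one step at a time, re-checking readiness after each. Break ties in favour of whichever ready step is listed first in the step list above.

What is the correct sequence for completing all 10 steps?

C, B, F, G, A, H, I, E, D, J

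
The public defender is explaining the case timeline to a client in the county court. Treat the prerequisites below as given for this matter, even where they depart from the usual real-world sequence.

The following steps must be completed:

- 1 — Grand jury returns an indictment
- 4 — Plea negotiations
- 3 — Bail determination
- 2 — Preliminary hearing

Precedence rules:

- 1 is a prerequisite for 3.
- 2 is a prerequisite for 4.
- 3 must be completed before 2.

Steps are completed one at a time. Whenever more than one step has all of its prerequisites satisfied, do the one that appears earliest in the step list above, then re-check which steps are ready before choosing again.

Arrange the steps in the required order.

1, 3, 2, 4

1 has no prerequisites → 1 first.
That leaves 3 as the only ready step → 3.
2 is the only step now ready → 2.
4 needed 2, now all done → 4.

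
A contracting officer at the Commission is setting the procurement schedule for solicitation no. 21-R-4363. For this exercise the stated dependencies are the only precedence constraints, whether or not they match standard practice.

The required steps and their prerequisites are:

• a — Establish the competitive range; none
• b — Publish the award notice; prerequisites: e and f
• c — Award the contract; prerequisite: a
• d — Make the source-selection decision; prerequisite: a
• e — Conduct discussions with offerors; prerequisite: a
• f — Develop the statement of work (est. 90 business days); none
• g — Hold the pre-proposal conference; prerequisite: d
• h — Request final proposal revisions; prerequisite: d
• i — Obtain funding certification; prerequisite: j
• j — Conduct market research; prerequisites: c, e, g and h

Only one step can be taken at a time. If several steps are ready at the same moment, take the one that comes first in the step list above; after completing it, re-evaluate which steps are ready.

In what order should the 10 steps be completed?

Nothing is required for a and f. a is listed earlier → a first.
Ready: c, d, e and f. c is listed earlier → c.
Ready: d, e and f. d is listed earlier → d.
Ready: e, f, g and h. e is listed earlier → e.
Ready: f, g and h. f is listed earlier → f.
b, g and h are all available; b is listed earlier → b.
Now g and h have their prerequisites met. g is listed earlier, so g next.
h needed d, now all done → h.
That leaves j as the only ready step → j.
i is the only step now ready → i.

a → c → d → e → f → b → g → h → j → i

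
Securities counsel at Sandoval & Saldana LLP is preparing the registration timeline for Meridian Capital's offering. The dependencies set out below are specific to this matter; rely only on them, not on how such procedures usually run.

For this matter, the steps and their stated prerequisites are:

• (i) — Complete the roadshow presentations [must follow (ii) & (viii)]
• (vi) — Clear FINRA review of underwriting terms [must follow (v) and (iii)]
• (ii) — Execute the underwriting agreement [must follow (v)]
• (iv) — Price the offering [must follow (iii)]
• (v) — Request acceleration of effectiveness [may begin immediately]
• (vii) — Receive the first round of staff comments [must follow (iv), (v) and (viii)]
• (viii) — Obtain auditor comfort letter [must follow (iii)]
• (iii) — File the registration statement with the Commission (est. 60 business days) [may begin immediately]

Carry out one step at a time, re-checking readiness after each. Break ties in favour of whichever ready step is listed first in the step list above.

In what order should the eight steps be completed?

(v) → (ii) → (iii) → (vi) → (iv) → (viii) → (i) → (vii)

(v) and (iii) have no prerequisites; (v) is listed earlier, so (v) is first.
(ii) now also ready, so the ready set is {(ii), (iii)}; (ii) is listed earlier → (ii).
That leaves (iii) as the only ready step → (iii).
(vi), (iv) and (viii) are all available; (vi) is listed earlier → (vi).
(iv) and (viii) are both available; (iv) is listed earlier → (iv).
That leaves (viii) as the only ready step → (viii).
Now (i) and (vii) have their prerequisites met. (i) is listed earlier, so (i) next.
(vii) is the only step now ready → (vii).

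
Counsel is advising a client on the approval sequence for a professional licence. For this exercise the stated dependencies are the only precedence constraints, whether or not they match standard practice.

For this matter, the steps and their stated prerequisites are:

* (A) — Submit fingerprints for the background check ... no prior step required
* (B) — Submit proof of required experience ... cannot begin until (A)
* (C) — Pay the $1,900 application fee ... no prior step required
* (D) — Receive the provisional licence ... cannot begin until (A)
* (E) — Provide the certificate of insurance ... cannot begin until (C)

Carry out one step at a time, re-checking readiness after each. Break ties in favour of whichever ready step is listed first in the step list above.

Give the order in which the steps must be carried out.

Nothing is required for (A) and (C). (A) is listed earlier → (A) first.
Now (B), (C) and (D) have their prerequisites met. (B) is listed earlier, so (B) next.
(C) and (D) are both available; (C) is listed earlier → (C).
(D) and (E) are both available; (D) is listed earlier → (D).
(E) needed (C), now all done → (E).

(A), (B), (C), (D), (E)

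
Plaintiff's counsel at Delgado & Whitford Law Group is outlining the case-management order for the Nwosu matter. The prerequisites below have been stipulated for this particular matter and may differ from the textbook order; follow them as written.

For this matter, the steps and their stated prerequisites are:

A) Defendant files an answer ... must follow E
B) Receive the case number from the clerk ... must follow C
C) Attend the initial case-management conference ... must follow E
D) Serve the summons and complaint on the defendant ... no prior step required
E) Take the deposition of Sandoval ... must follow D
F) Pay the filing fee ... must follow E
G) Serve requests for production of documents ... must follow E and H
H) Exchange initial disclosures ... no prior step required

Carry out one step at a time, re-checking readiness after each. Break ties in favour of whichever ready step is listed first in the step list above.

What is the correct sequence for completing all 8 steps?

D and H have no prerequisites; D is listed earlier, so D is first.
E now also ready, so the ready set is {E, H}; E is listed earlier → E.
Now A, C, F and H have their prerequisites met. A is listed earlier, so A next.
Now C, F and H have their prerequisites met. C is listed earlier, so C next.
Ready: B, F and H. B is listed earlier → B.
Ready: F and H. F is listed earlier → F.
That leaves H as the only ready step → H.
G needed E and H, now all done → G.

D, E, A, C, B, F, H, G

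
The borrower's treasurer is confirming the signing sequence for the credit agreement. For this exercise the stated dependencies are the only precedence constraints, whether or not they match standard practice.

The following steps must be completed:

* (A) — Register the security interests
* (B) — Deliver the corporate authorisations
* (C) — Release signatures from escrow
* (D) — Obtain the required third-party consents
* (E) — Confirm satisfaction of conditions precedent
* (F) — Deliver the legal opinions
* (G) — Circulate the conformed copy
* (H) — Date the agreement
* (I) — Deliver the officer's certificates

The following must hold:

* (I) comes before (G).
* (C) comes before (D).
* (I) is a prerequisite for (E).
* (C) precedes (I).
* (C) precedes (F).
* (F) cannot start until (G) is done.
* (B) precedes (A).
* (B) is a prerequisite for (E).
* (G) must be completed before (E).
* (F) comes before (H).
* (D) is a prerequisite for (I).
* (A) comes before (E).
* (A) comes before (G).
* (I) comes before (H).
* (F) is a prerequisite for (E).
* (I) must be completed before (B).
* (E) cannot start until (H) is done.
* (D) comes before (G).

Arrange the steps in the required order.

Only (C) has no prerequisites, so it is first.
That leaves (D) as the only ready step → (D).
That leaves (I) as the only ready step → (I).
That leaves (B) as the only ready step → (B).
That leaves (A) as the only ready step → (A).
(G) needed (A), (D) and (I), now all done → (G).
Next only (F) has its prerequisites met → (F).
(H) needed (F) and (I), now all done → (H).
(E) needed (A), (B), (F), (G), (H) and (I), now all done → (E).

(C), (D), (I), (B), (A), (G), (F), (H), (E)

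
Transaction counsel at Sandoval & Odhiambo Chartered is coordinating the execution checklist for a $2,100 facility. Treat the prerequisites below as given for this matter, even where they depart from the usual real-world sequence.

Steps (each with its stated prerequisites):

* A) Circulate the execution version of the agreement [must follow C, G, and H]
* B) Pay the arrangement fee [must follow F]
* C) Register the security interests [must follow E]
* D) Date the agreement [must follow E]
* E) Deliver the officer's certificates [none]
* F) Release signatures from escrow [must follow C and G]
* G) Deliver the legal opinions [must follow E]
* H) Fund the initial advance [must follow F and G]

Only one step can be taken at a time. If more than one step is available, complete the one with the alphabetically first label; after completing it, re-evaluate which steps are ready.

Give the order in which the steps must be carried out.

E has no prerequisites → E first.
Ready: C, D and G. C has the earlier label → C.
D and G are both available; D has the earlier label → D.
G needed E, now all done → G.
Next only F has its prerequisites met → F.
Ready: B and H. B has the earlier label → B.
H needed F and G, now all done → H.
That leaves A as the only ready step → A.

E, C, D, G, F, B, H, A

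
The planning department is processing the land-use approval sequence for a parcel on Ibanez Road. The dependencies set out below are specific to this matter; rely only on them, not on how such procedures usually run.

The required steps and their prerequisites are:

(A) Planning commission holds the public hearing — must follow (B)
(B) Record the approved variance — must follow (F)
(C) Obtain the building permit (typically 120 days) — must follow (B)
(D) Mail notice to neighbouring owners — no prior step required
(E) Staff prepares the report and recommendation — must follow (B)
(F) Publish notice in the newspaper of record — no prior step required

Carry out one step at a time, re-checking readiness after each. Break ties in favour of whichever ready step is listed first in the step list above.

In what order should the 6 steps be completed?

(D) → (F) → (B) → (A) → (C) → (E)

(D) and (F) have no prerequisites; (D) is listed earlier, so (D) is first.
(F) is the only step now ready → (F).
Next only (B) has its prerequisites met → (B).
Now (A), (C) and (E) have their prerequisites met. (A) is listed earlier, so (A) next.
(C) and (E) are both available; (C) is listed earlier → (C).
That leaves (E) as the only ready step → (E).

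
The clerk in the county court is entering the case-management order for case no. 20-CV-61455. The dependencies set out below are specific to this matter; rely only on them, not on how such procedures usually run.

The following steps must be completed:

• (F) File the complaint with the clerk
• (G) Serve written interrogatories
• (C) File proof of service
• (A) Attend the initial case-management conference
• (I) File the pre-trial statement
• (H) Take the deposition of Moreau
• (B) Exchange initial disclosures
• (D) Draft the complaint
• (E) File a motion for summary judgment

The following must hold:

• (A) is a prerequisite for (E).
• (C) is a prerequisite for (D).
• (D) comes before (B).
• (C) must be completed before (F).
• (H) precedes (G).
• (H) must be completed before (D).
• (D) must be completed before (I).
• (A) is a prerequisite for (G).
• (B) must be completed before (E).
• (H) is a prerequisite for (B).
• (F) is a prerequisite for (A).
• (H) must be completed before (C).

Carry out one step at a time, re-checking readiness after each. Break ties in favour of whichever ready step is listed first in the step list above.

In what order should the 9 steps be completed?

(H), (C), (F), (A), (G), (D), (I), (B), (E)

(H) has no prerequisites → (H) first.
Next only (C) has its prerequisites met → (C).
Now (F) and (D) have their prerequisites met. (F) is listed earlier, so (F) next.
(A) now also ready, so the ready set is {(A), (D)}; (A) is listed earlier → (A).
(G) now also ready, so the ready set is {(G), (D)}; (G) is listed earlier → (G).
(D) needed (C) and (H), now all done → (D).
Ready: (I) and (B). (I) is listed earlier → (I).
(B) needed (H) and (D), now all done → (B).
That leaves (E) as the only ready step → (E).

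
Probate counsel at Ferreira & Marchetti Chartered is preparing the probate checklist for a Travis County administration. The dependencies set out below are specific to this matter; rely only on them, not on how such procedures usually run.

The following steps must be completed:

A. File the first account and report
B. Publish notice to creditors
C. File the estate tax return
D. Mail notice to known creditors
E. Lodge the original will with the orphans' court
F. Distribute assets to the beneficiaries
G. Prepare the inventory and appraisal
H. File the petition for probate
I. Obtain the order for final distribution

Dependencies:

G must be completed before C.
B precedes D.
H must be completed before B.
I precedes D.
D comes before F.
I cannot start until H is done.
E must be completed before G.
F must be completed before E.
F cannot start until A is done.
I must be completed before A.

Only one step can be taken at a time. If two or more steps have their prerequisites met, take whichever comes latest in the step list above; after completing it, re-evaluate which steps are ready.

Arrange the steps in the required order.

H has no prerequisites → H first.
I and B are both available; I is listed later → I.
A now also ready, so the ready set is {B, A}; B is listed later → B.
D now also ready, so the ready set is {D, A}; D is listed later → D.
A needed I, now all done → A.
Next only F has its prerequisites met → F.
E needed F, now all done → E.
G needed E, now all done → G.
Next only C has its prerequisites met → C.

H, I, B, D, A, F, E, G, C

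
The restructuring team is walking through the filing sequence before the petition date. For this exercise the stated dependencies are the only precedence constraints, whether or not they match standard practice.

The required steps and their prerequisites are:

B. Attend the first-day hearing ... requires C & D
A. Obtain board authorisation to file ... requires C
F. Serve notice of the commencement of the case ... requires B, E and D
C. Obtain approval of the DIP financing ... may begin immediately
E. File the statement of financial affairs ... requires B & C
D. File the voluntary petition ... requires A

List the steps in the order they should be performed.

C A D B E F

C is the only step with nothing outstanding, so it goes first.
That leaves A as the only ready step → A.
D needed A, now all done → D.
B needed C and D, now all done → B.
Next only E has its prerequisites met → E.
F is the only step now ready → F.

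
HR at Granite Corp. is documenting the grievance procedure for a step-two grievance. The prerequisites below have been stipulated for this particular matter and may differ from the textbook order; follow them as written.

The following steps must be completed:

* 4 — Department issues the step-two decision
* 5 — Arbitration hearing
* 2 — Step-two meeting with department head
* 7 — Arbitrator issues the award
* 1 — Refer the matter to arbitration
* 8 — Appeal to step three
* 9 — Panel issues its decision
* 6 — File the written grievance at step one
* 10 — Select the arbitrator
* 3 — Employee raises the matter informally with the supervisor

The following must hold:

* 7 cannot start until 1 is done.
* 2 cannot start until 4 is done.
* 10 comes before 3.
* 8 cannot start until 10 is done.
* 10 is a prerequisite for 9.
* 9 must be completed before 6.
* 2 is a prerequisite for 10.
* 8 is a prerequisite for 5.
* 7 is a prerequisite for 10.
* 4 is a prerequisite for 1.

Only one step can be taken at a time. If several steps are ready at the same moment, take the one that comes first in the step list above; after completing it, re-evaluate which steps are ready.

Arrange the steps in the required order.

4, 2, 1, 7, 10, 8, 5, 9, 6, 3

4 is the only step with nothing outstanding, so it goes first.
Ready: 2 and 1. 2 is listed earlier → 2.
1 needed 4, now all done → 1.
7 needed 1, now all done → 7.
Next only 10 has its prerequisites met → 10.
8, 9 and 3 are all available; 8 is listed earlier → 8.
5 now also ready, so the ready set is {5, 9, 3}; 5 is listed earlier → 5.
Now 9 and 3 have their prerequisites met. 9 is listed earlier, so 9 next.
6 now also ready, so the ready set is {6, 3}; 6 is listed earlier → 6.
3 needed 10, now all done → 3.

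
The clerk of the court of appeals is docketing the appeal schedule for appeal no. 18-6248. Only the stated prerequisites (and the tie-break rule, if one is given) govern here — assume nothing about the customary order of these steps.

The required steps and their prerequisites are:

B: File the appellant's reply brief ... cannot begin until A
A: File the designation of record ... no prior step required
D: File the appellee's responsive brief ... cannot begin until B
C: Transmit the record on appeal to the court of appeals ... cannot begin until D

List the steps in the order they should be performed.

A B D C

A has no prerequisites → A first.
That leaves B as the only ready step → B.
That leaves D as the only ready step → D.
C needed D, now all done → C.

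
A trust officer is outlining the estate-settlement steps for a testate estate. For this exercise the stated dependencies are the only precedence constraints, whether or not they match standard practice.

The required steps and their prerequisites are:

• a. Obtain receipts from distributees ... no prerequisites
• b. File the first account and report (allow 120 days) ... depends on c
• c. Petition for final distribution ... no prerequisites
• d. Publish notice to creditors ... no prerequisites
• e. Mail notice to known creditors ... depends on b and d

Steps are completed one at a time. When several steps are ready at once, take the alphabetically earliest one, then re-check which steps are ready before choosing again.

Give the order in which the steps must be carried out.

Nothing is required for a, c and d. a has the earlier label → a first.
c and d are both available; c has the earlier label → c.
b now also ready, so the ready set is {b, d}; b has the earlier label → b.
d is the only step now ready → d.
e needed b and d, now all done → e.

a → c → b → d → e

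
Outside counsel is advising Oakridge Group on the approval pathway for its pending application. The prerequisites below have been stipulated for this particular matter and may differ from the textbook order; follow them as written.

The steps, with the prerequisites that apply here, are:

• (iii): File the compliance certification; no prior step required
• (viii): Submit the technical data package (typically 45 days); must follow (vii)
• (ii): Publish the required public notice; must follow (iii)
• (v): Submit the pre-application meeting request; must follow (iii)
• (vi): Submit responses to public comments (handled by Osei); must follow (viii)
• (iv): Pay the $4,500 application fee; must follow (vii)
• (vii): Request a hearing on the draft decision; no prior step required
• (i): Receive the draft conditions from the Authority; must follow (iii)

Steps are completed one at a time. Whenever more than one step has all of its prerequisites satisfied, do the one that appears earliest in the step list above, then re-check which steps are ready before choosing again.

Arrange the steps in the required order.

(iii) → (ii) → (v) → (vii) → (viii) → (vi) → (iv) → (i)

Nothing is required for (iii) and (vii). (iii) is listed earlier → (iii) first.
Now (ii), (v), (vii) and (i) have their prerequisites met. (ii) is listed earlier, so (ii) next.
Ready: (v), (vii) and (i). (v) is listed earlier → (v).
Now (vii) and (i) have their prerequisites met. (vii) is listed earlier, so (vii) next.
Now (viii), (iv) and (i) have their prerequisites met. (viii) is listed earlier, so (viii) next.
Ready: (vi), (iv) and (i). (vi) is listed earlier → (vi).
(iv) and (i) are both available; (iv) is listed earlier → (iv).
Next only (i) has its prerequisites met → (i).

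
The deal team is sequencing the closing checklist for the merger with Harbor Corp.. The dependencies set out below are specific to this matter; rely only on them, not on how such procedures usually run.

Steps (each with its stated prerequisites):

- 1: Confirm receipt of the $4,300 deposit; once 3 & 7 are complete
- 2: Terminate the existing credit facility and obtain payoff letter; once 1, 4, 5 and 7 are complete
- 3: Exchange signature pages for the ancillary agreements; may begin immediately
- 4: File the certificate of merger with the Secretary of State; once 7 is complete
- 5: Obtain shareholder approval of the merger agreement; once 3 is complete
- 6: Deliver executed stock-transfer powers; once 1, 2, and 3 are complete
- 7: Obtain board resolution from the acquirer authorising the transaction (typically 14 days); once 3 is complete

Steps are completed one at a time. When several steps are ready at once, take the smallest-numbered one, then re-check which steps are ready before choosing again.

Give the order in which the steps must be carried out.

3 is the only step with nothing outstanding, so it goes first.
Ready: 5 and 7. 5 has the earlier label → 5.
Next only 7 has its prerequisites met → 7.
Ready: 1 and 4. 1 has the earlier label → 1.
That leaves 4 as the only ready step → 4.
That leaves 2 as the only ready step → 2.
That leaves 6 as the only ready step → 6.

3 → 5 → 7 → 1 → 4 → 2 → 6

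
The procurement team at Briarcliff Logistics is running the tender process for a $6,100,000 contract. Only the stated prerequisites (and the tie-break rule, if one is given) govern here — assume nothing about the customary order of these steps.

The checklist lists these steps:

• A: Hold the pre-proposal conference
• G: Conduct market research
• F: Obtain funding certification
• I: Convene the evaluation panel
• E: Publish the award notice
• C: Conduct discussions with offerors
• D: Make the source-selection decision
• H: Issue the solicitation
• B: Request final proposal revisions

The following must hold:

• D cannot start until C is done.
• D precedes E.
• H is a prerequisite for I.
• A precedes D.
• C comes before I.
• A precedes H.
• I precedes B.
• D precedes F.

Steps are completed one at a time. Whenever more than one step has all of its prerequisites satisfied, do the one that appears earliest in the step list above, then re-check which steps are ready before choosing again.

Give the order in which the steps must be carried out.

A G C D F E H I B

A, G and C have no prerequisites; A is listed earlier, so A is first.
Ready: G, C and H. G is listed earlier → G.
Ready: C and H. C is listed earlier → C.
Now D and H have their prerequisites met. D is listed earlier, so D next.
F, E and H are all available; F is listed earlier → F.
E and H are both available; E is listed earlier → E.
H needed A, now all done → H.
I needed C and H, now all done → I.
B needed I, now all done → B.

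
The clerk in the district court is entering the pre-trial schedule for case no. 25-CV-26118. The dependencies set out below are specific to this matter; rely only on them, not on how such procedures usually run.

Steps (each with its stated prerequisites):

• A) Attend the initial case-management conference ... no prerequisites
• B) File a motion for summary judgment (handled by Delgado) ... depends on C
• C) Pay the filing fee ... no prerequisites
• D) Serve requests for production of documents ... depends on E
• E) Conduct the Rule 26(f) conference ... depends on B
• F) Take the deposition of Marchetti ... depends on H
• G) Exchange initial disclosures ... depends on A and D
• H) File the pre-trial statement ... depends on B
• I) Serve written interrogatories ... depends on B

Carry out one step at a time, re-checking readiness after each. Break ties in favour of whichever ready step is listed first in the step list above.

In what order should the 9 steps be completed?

Nothing is required for A and C. A is listed earlier → A first.
Next only C has its prerequisites met → C.
B is the only step now ready → B.
E, H and I are all available; E is listed earlier → E.
D now also ready, so the ready set is {D, H, I}; D is listed earlier → D.
Now G, H and I have their prerequisites met. G is listed earlier, so G next.
Ready: H and I. H is listed earlier → H.
F and I are both available; F is listed earlier → F.
I needed B, now all done → I.

A C B E D G H F I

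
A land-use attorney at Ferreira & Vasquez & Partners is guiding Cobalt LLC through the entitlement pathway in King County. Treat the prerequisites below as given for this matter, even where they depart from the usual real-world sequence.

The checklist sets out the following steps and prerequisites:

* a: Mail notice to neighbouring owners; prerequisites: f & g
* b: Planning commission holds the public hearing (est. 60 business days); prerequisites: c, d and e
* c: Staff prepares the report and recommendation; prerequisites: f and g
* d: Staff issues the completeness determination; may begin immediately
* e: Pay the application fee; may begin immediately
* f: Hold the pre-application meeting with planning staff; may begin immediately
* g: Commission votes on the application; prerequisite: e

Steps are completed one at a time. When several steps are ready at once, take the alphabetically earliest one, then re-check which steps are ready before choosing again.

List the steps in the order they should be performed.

d, e, f, g, a, c, b

d, e and f have no prerequisites; d has the earlier label, so d is first.
Now e and f have their prerequisites met. e has the earlier label, so e next.
g now also ready, so the ready set is {f, g}; f has the earlier label → f.
g needed e, now all done → g.
a and c are both available; a has the earlier label → a.
Next only c has its prerequisites met → c.
b is the only step now ready → b.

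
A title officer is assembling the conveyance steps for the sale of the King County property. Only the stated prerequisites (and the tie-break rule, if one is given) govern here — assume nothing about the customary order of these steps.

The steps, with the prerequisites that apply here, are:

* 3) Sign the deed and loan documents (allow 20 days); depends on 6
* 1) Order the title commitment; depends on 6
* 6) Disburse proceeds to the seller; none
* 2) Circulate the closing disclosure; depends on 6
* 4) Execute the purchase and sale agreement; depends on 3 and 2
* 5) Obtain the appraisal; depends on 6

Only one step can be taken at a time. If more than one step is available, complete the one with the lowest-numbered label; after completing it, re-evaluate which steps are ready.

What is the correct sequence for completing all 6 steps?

6 → 1 → 2 → 3 → 4 → 5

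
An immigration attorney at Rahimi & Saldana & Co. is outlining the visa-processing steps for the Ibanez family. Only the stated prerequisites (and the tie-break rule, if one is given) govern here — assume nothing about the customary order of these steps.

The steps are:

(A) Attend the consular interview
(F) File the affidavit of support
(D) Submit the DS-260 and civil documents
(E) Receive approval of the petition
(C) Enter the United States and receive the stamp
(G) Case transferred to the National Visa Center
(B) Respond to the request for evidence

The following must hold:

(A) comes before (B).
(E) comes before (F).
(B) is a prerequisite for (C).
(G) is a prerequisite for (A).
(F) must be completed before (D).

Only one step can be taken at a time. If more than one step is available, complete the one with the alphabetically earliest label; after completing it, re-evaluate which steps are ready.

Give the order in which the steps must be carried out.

(E) (F) (D) (G) (A) (B) (C)

Nothing is required for (E) and (G). (E) has the earlier label → (E) first.
Ready: (F) and (G). (F) has the earlier label → (F).
(D) and (G) are both available; (D) has the earlier label → (D).
(G) is the only step now ready → (G).
(A) needed (G), now all done → (A).
(B) needed (A), now all done → (B).
(C) is the only step now ready → (C).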